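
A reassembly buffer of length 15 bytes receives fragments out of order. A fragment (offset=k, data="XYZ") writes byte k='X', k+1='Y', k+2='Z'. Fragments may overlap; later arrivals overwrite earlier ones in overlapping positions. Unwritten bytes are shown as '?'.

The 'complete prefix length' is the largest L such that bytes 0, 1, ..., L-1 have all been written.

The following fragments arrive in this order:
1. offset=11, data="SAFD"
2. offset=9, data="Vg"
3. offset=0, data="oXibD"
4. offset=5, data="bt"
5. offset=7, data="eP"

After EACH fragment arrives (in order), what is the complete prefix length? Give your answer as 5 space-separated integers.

Answer: 0 0 5 7 15

Derivation:
Fragment 1: offset=11 data="SAFD" -> buffer=???????????SAFD -> prefix_len=0
Fragment 2: offset=9 data="Vg" -> buffer=?????????VgSAFD -> prefix_len=0
Fragment 3: offset=0 data="oXibD" -> buffer=oXibD????VgSAFD -> prefix_len=5
Fragment 4: offset=5 data="bt" -> buffer=oXibDbt??VgSAFD -> prefix_len=7
Fragment 5: offset=7 data="eP" -> buffer=oXibDbtePVgSAFD -> prefix_len=15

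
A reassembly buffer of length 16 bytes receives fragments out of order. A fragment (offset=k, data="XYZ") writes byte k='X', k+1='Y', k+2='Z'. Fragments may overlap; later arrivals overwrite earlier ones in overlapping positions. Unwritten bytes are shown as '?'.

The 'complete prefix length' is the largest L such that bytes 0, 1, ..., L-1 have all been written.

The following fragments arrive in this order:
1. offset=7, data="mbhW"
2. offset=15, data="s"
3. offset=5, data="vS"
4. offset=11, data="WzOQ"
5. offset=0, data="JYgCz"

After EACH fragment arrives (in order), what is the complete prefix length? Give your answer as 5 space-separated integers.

Fragment 1: offset=7 data="mbhW" -> buffer=???????mbhW????? -> prefix_len=0
Fragment 2: offset=15 data="s" -> buffer=???????mbhW????s -> prefix_len=0
Fragment 3: offset=5 data="vS" -> buffer=?????vSmbhW????s -> prefix_len=0
Fragment 4: offset=11 data="WzOQ" -> buffer=?????vSmbhWWzOQs -> prefix_len=0
Fragment 5: offset=0 data="JYgCz" -> buffer=JYgCzvSmbhWWzOQs -> prefix_len=16

Answer: 0 0 0 0 16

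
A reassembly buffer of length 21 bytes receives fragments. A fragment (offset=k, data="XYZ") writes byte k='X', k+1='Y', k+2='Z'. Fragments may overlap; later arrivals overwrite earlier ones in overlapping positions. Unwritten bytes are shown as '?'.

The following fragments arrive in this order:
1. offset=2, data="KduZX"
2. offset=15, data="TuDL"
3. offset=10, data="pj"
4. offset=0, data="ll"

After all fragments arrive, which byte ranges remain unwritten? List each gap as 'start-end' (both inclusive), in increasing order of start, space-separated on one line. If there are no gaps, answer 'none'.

Answer: 7-9 12-14 19-20

Derivation:
Fragment 1: offset=2 len=5
Fragment 2: offset=15 len=4
Fragment 3: offset=10 len=2
Fragment 4: offset=0 len=2
Gaps: 7-9 12-14 19-20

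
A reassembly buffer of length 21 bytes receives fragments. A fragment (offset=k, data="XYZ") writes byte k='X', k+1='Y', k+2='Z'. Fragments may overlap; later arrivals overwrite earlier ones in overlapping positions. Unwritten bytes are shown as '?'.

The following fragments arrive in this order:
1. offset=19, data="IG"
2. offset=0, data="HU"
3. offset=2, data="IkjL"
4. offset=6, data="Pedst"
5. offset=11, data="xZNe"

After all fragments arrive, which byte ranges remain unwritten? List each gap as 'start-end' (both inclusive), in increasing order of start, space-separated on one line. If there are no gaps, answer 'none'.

Answer: 15-18

Derivation:
Fragment 1: offset=19 len=2
Fragment 2: offset=0 len=2
Fragment 3: offset=2 len=4
Fragment 4: offset=6 len=5
Fragment 5: offset=11 len=4
Gaps: 15-18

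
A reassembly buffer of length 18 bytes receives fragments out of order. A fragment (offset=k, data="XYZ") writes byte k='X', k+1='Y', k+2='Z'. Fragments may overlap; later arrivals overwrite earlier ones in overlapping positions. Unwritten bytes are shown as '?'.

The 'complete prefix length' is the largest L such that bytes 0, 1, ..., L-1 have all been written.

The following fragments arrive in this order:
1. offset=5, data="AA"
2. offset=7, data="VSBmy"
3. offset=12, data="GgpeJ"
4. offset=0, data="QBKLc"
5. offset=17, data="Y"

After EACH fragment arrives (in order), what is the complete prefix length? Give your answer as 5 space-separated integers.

Answer: 0 0 0 17 18

Derivation:
Fragment 1: offset=5 data="AA" -> buffer=?????AA??????????? -> prefix_len=0
Fragment 2: offset=7 data="VSBmy" -> buffer=?????AAVSBmy?????? -> prefix_len=0
Fragment 3: offset=12 data="GgpeJ" -> buffer=?????AAVSBmyGgpeJ? -> prefix_len=0
Fragment 4: offset=0 data="QBKLc" -> buffer=QBKLcAAVSBmyGgpeJ? -> prefix_len=17
Fragment 5: offset=17 data="Y" -> buffer=QBKLcAAVSBmyGgpeJY -> prefix_len=18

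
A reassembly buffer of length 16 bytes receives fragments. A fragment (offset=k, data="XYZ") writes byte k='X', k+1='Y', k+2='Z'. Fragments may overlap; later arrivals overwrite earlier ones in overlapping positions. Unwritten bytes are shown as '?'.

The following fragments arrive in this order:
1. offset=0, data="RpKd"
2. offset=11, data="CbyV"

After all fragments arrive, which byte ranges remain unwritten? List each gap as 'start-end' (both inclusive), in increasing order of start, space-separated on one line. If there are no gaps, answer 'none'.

Fragment 1: offset=0 len=4
Fragment 2: offset=11 len=4
Gaps: 4-10 15-15

Answer: 4-10 15-15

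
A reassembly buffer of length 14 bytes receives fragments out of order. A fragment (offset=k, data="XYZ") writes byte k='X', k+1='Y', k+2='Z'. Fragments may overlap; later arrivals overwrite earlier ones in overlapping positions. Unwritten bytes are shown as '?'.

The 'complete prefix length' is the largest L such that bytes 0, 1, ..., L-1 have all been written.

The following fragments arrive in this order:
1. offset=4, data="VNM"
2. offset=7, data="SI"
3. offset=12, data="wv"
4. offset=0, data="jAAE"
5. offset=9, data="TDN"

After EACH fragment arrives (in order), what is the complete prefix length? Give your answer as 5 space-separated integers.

Fragment 1: offset=4 data="VNM" -> buffer=????VNM??????? -> prefix_len=0
Fragment 2: offset=7 data="SI" -> buffer=????VNMSI????? -> prefix_len=0
Fragment 3: offset=12 data="wv" -> buffer=????VNMSI???wv -> prefix_len=0
Fragment 4: offset=0 data="jAAE" -> buffer=jAAEVNMSI???wv -> prefix_len=9
Fragment 5: offset=9 data="TDN" -> buffer=jAAEVNMSITDNwv -> prefix_len=14

Answer: 0 0 0 9 14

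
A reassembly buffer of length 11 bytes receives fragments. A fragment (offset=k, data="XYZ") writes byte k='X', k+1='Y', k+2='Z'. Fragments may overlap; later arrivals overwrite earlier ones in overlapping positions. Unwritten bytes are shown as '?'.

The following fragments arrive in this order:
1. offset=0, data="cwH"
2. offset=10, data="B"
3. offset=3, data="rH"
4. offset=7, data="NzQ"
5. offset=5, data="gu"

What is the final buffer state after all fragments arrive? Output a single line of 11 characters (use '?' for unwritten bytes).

Answer: cwHrHguNzQB

Derivation:
Fragment 1: offset=0 data="cwH" -> buffer=cwH????????
Fragment 2: offset=10 data="B" -> buffer=cwH???????B
Fragment 3: offset=3 data="rH" -> buffer=cwHrH?????B
Fragment 4: offset=7 data="NzQ" -> buffer=cwHrH??NzQB
Fragment 5: offset=5 data="gu" -> buffer=cwHrHguNzQB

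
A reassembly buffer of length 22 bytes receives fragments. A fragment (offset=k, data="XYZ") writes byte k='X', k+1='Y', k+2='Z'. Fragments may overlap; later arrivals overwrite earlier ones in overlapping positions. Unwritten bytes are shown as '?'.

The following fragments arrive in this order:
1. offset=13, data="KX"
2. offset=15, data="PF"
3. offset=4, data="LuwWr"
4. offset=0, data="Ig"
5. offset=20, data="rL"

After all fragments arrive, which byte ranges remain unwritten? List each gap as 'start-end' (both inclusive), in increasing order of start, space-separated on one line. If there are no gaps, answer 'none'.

Fragment 1: offset=13 len=2
Fragment 2: offset=15 len=2
Fragment 3: offset=4 len=5
Fragment 4: offset=0 len=2
Fragment 5: offset=20 len=2
Gaps: 2-3 9-12 17-19

Answer: 2-3 9-12 17-19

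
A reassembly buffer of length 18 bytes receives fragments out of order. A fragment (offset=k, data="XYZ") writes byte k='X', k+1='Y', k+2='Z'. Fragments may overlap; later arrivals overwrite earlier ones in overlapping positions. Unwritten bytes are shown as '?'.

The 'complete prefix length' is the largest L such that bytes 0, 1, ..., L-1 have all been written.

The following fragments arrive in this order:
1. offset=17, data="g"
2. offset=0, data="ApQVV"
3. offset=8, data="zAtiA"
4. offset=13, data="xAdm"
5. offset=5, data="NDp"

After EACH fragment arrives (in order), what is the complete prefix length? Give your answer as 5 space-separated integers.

Fragment 1: offset=17 data="g" -> buffer=?????????????????g -> prefix_len=0
Fragment 2: offset=0 data="ApQVV" -> buffer=ApQVV????????????g -> prefix_len=5
Fragment 3: offset=8 data="zAtiA" -> buffer=ApQVV???zAtiA????g -> prefix_len=5
Fragment 4: offset=13 data="xAdm" -> buffer=ApQVV???zAtiAxAdmg -> prefix_len=5
Fragment 5: offset=5 data="NDp" -> buffer=ApQVVNDpzAtiAxAdmg -> prefix_len=18

Answer: 0 5 5 5 18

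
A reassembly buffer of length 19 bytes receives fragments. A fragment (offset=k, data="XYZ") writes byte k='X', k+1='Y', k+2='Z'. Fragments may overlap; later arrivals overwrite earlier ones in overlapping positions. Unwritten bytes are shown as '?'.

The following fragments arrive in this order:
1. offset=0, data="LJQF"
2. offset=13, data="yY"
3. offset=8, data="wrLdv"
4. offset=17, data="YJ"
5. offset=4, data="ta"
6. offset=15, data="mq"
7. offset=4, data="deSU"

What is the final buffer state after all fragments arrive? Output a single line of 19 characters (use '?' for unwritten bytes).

Fragment 1: offset=0 data="LJQF" -> buffer=LJQF???????????????
Fragment 2: offset=13 data="yY" -> buffer=LJQF?????????yY????
Fragment 3: offset=8 data="wrLdv" -> buffer=LJQF????wrLdvyY????
Fragment 4: offset=17 data="YJ" -> buffer=LJQF????wrLdvyY??YJ
Fragment 5: offset=4 data="ta" -> buffer=LJQFta??wrLdvyY??YJ
Fragment 6: offset=15 data="mq" -> buffer=LJQFta??wrLdvyYmqYJ
Fragment 7: offset=4 data="deSU" -> buffer=LJQFdeSUwrLdvyYmqYJ

Answer: LJQFdeSUwrLdvyYmqYJ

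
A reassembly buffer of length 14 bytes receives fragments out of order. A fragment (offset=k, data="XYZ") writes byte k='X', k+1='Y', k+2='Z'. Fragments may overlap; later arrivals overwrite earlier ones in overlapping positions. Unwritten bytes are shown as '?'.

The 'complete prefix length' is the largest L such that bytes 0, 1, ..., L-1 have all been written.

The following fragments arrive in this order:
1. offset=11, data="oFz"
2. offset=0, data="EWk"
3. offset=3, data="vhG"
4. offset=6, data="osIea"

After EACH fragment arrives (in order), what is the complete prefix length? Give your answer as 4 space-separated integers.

Fragment 1: offset=11 data="oFz" -> buffer=???????????oFz -> prefix_len=0
Fragment 2: offset=0 data="EWk" -> buffer=EWk????????oFz -> prefix_len=3
Fragment 3: offset=3 data="vhG" -> buffer=EWkvhG?????oFz -> prefix_len=6
Fragment 4: offset=6 data="osIea" -> buffer=EWkvhGosIeaoFz -> prefix_len=14

Answer: 0 3 6 14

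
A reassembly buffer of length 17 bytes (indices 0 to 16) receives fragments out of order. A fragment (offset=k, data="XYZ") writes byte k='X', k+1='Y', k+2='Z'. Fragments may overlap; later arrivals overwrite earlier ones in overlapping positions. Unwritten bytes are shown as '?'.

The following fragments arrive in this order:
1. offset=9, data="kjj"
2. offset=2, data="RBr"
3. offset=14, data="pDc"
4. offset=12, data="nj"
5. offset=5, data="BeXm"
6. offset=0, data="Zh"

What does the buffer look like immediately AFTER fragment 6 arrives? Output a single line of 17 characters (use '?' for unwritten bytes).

Answer: ZhRBrBeXmkjjnjpDc

Derivation:
Fragment 1: offset=9 data="kjj" -> buffer=?????????kjj?????
Fragment 2: offset=2 data="RBr" -> buffer=??RBr????kjj?????
Fragment 3: offset=14 data="pDc" -> buffer=??RBr????kjj??pDc
Fragment 4: offset=12 data="nj" -> buffer=??RBr????kjjnjpDc
Fragment 5: offset=5 data="BeXm" -> buffer=??RBrBeXmkjjnjpDc
Fragment 6: offset=0 data="Zh" -> buffer=ZhRBrBeXmkjjnjpDc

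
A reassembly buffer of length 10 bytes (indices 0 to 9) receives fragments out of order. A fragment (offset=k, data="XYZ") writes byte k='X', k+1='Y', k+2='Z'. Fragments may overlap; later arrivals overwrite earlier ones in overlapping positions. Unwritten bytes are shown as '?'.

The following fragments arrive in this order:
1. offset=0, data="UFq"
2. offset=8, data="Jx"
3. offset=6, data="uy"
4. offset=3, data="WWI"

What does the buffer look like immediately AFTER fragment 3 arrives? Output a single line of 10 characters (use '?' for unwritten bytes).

Fragment 1: offset=0 data="UFq" -> buffer=UFq???????
Fragment 2: offset=8 data="Jx" -> buffer=UFq?????Jx
Fragment 3: offset=6 data="uy" -> buffer=UFq???uyJx

Answer: UFq???uyJx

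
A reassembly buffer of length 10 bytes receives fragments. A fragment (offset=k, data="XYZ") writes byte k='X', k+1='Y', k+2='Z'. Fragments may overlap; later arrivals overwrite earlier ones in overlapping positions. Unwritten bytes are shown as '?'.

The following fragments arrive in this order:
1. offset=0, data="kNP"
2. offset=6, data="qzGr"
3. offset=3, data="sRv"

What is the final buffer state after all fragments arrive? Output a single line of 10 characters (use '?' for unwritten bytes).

Fragment 1: offset=0 data="kNP" -> buffer=kNP???????
Fragment 2: offset=6 data="qzGr" -> buffer=kNP???qzGr
Fragment 3: offset=3 data="sRv" -> buffer=kNPsRvqzGr

Answer: kNPsRvqzGr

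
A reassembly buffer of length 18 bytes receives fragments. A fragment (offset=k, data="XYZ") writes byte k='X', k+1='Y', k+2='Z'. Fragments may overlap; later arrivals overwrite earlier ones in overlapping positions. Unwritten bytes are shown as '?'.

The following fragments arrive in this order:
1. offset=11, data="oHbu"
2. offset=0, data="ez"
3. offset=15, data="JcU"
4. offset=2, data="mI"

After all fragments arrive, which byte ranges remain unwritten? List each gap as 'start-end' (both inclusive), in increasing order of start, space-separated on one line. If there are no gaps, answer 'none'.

Answer: 4-10

Derivation:
Fragment 1: offset=11 len=4
Fragment 2: offset=0 len=2
Fragment 3: offset=15 len=3
Fragment 4: offset=2 len=2
Gaps: 4-10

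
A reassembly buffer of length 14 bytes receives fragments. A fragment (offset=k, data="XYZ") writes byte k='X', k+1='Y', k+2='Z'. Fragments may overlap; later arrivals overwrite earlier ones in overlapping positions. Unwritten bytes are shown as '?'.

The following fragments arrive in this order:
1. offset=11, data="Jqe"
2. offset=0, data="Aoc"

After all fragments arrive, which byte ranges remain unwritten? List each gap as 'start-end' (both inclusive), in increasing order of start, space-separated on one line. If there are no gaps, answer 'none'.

Answer: 3-10

Derivation:
Fragment 1: offset=11 len=3
Fragment 2: offset=0 len=3
Gaps: 3-10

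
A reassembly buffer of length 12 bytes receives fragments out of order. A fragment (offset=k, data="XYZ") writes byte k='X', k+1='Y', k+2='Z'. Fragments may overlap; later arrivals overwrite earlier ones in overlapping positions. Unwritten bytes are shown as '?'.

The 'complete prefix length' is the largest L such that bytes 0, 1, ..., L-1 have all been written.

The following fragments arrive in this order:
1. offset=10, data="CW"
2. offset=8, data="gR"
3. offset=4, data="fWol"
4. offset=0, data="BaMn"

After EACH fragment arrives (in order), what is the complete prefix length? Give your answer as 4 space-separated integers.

Answer: 0 0 0 12

Derivation:
Fragment 1: offset=10 data="CW" -> buffer=??????????CW -> prefix_len=0
Fragment 2: offset=8 data="gR" -> buffer=????????gRCW -> prefix_len=0
Fragment 3: offset=4 data="fWol" -> buffer=????fWolgRCW -> prefix_len=0
Fragment 4: offset=0 data="BaMn" -> buffer=BaMnfWolgRCW -> prefix_len=12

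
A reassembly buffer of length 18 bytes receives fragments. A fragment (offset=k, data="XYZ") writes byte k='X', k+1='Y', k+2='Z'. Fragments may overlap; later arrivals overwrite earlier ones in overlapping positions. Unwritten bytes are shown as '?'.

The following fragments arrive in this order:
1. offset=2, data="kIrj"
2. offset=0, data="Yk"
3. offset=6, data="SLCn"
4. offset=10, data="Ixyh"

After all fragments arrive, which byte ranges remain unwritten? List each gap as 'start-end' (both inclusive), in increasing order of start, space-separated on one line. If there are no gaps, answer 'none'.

Answer: 14-17

Derivation:
Fragment 1: offset=2 len=4
Fragment 2: offset=0 len=2
Fragment 3: offset=6 len=4
Fragment 4: offset=10 len=4
Gaps: 14-17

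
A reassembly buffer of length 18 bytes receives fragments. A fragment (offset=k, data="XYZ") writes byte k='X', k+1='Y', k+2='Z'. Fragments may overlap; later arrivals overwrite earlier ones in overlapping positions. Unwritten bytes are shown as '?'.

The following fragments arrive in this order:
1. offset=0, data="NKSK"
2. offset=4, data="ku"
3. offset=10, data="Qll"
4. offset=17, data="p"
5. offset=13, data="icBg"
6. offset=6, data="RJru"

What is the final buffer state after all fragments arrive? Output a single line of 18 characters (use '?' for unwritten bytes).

Fragment 1: offset=0 data="NKSK" -> buffer=NKSK??????????????
Fragment 2: offset=4 data="ku" -> buffer=NKSKku????????????
Fragment 3: offset=10 data="Qll" -> buffer=NKSKku????Qll?????
Fragment 4: offset=17 data="p" -> buffer=NKSKku????Qll????p
Fragment 5: offset=13 data="icBg" -> buffer=NKSKku????QllicBgp
Fragment 6: offset=6 data="RJru" -> buffer=NKSKkuRJruQllicBgp

Answer: NKSKkuRJruQllicBgp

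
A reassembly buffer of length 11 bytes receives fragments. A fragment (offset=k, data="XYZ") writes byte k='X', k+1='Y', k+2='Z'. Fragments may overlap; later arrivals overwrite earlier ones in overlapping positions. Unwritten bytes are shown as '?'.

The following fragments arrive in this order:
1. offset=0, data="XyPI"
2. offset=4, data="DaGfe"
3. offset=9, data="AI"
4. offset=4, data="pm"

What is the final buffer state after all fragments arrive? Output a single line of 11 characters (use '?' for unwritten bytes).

Answer: XyPIpmGfeAI

Derivation:
Fragment 1: offset=0 data="XyPI" -> buffer=XyPI???????
Fragment 2: offset=4 data="DaGfe" -> buffer=XyPIDaGfe??
Fragment 3: offset=9 data="AI" -> buffer=XyPIDaGfeAI
Fragment 4: offset=4 data="pm" -> buffer=XyPIpmGfeAI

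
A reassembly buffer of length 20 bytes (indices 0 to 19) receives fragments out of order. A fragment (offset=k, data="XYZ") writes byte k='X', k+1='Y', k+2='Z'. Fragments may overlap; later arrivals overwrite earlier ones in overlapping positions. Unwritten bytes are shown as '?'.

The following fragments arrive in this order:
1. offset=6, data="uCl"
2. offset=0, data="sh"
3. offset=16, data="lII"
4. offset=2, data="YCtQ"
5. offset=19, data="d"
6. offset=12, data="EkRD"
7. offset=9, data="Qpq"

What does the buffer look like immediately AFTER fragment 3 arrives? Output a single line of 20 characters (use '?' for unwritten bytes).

Fragment 1: offset=6 data="uCl" -> buffer=??????uCl???????????
Fragment 2: offset=0 data="sh" -> buffer=sh????uCl???????????
Fragment 3: offset=16 data="lII" -> buffer=sh????uCl???????lII?

Answer: sh????uCl???????lII?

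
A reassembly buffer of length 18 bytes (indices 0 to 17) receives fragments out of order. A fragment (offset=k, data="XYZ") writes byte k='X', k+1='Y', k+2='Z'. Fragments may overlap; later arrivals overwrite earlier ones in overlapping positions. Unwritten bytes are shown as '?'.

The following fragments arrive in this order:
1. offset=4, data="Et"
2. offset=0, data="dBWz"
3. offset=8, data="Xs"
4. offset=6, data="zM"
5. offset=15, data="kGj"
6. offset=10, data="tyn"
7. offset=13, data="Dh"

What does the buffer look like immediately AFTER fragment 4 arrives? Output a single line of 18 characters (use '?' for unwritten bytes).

Answer: dBWzEtzMXs????????

Derivation:
Fragment 1: offset=4 data="Et" -> buffer=????Et????????????
Fragment 2: offset=0 data="dBWz" -> buffer=dBWzEt????????????
Fragment 3: offset=8 data="Xs" -> buffer=dBWzEt??Xs????????
Fragment 4: offset=6 data="zM" -> buffer=dBWzEtzMXs????????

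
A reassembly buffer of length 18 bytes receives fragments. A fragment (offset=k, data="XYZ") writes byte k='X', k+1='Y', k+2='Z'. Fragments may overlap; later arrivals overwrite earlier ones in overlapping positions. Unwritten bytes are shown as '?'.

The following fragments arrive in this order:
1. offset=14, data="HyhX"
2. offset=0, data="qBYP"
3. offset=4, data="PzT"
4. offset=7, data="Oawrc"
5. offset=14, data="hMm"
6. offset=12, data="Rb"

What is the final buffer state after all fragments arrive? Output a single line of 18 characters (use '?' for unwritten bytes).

Answer: qBYPPzTOawrcRbhMmX

Derivation:
Fragment 1: offset=14 data="HyhX" -> buffer=??????????????HyhX
Fragment 2: offset=0 data="qBYP" -> buffer=qBYP??????????HyhX
Fragment 3: offset=4 data="PzT" -> buffer=qBYPPzT???????HyhX
Fragment 4: offset=7 data="Oawrc" -> buffer=qBYPPzTOawrc??HyhX
Fragment 5: offset=14 data="hMm" -> buffer=qBYPPzTOawrc??hMmX
Fragment 6: offset=12 data="Rb" -> buffer=qBYPPzTOawrcRbhMmX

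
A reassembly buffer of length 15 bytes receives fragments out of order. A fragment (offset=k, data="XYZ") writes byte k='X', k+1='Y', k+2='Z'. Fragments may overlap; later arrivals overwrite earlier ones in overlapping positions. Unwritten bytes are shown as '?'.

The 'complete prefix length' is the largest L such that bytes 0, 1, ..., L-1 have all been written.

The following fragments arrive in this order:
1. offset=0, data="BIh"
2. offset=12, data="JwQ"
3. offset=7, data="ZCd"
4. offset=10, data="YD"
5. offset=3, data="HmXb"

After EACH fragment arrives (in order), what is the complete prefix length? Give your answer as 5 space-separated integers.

Answer: 3 3 3 3 15

Derivation:
Fragment 1: offset=0 data="BIh" -> buffer=BIh???????????? -> prefix_len=3
Fragment 2: offset=12 data="JwQ" -> buffer=BIh?????????JwQ -> prefix_len=3
Fragment 3: offset=7 data="ZCd" -> buffer=BIh????ZCd??JwQ -> prefix_len=3
Fragment 4: offset=10 data="YD" -> buffer=BIh????ZCdYDJwQ -> prefix_len=3
Fragment 5: offset=3 data="HmXb" -> buffer=BIhHmXbZCdYDJwQ -> prefix_len=15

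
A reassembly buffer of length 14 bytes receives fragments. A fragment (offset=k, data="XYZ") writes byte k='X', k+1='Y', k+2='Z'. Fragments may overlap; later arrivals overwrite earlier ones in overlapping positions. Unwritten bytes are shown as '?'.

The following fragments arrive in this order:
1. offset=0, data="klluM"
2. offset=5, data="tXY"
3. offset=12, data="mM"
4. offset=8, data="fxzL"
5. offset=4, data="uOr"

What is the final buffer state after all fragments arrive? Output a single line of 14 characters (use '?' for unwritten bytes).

Fragment 1: offset=0 data="klluM" -> buffer=klluM?????????
Fragment 2: offset=5 data="tXY" -> buffer=klluMtXY??????
Fragment 3: offset=12 data="mM" -> buffer=klluMtXY????mM
Fragment 4: offset=8 data="fxzL" -> buffer=klluMtXYfxzLmM
Fragment 5: offset=4 data="uOr" -> buffer=klluuOrYfxzLmM

Answer: klluuOrYfxzLmM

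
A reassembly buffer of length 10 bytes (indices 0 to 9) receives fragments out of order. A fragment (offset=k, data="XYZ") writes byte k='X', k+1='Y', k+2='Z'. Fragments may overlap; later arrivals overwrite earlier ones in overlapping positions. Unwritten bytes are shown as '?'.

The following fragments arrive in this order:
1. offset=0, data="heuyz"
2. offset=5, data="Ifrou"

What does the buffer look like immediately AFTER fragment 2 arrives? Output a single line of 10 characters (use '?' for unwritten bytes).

Answer: heuyzIfrou

Derivation:
Fragment 1: offset=0 data="heuyz" -> buffer=heuyz?????
Fragment 2: offset=5 data="Ifrou" -> buffer=heuyzIfrou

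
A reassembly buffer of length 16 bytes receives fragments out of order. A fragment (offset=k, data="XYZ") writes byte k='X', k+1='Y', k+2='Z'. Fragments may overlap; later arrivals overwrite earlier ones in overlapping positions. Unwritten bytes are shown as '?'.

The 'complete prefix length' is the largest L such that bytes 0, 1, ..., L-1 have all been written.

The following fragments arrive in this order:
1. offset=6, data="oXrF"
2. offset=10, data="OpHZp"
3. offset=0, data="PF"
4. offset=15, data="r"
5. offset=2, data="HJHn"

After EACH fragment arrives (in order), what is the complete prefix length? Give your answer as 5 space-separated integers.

Fragment 1: offset=6 data="oXrF" -> buffer=??????oXrF?????? -> prefix_len=0
Fragment 2: offset=10 data="OpHZp" -> buffer=??????oXrFOpHZp? -> prefix_len=0
Fragment 3: offset=0 data="PF" -> buffer=PF????oXrFOpHZp? -> prefix_len=2
Fragment 4: offset=15 data="r" -> buffer=PF????oXrFOpHZpr -> prefix_len=2
Fragment 5: offset=2 data="HJHn" -> buffer=PFHJHnoXrFOpHZpr -> prefix_len=16

Answer: 0 0 2 2 16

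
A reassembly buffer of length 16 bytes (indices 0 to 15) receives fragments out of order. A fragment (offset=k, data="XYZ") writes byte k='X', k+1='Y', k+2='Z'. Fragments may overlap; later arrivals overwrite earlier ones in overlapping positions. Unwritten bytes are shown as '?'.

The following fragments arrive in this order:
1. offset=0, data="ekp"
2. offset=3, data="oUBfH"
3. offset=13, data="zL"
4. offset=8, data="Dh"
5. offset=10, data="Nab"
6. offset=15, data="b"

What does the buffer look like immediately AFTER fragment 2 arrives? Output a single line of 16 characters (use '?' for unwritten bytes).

Fragment 1: offset=0 data="ekp" -> buffer=ekp?????????????
Fragment 2: offset=3 data="oUBfH" -> buffer=ekpoUBfH????????

Answer: ekpoUBfH????????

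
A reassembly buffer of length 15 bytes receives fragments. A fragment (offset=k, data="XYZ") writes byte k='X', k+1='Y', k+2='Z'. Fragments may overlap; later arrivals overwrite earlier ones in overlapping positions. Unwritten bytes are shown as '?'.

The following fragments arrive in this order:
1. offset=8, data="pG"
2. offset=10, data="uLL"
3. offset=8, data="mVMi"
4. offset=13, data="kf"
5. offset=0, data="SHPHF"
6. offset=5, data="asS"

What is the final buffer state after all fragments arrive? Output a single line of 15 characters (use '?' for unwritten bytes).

Fragment 1: offset=8 data="pG" -> buffer=????????pG?????
Fragment 2: offset=10 data="uLL" -> buffer=????????pGuLL??
Fragment 3: offset=8 data="mVMi" -> buffer=????????mVMiL??
Fragment 4: offset=13 data="kf" -> buffer=????????mVMiLkf
Fragment 5: offset=0 data="SHPHF" -> buffer=SHPHF???mVMiLkf
Fragment 6: offset=5 data="asS" -> buffer=SHPHFasSmVMiLkf

Answer: SHPHFasSmVMiLkf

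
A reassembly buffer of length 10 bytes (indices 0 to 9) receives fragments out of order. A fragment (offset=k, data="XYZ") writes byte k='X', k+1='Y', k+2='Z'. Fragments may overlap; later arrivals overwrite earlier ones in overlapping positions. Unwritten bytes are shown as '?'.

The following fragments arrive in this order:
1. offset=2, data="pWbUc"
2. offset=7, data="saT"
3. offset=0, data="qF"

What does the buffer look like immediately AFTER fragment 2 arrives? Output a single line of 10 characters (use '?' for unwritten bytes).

Fragment 1: offset=2 data="pWbUc" -> buffer=??pWbUc???
Fragment 2: offset=7 data="saT" -> buffer=??pWbUcsaT

Answer: ??pWbUcsaT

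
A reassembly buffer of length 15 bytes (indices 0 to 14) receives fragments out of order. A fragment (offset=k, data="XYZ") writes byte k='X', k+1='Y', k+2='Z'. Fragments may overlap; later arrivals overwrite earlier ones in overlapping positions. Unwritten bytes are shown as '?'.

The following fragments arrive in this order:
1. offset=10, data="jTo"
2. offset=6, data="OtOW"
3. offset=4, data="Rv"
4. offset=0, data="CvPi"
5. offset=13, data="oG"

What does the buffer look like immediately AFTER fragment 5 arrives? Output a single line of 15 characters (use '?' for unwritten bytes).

Answer: CvPiRvOtOWjTooG

Derivation:
Fragment 1: offset=10 data="jTo" -> buffer=??????????jTo??
Fragment 2: offset=6 data="OtOW" -> buffer=??????OtOWjTo??
Fragment 3: offset=4 data="Rv" -> buffer=????RvOtOWjTo??
Fragment 4: offset=0 data="CvPi" -> buffer=CvPiRvOtOWjTo??
Fragment 5: offset=13 data="oG" -> buffer=CvPiRvOtOWjTooG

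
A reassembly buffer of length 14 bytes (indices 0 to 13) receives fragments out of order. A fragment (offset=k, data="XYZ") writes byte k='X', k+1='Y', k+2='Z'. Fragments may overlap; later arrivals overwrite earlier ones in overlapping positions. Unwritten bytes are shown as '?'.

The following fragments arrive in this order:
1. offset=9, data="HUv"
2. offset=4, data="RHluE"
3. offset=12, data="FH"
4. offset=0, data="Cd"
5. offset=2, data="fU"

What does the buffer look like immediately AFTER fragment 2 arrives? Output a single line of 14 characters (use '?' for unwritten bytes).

Answer: ????RHluEHUv??

Derivation:
Fragment 1: offset=9 data="HUv" -> buffer=?????????HUv??
Fragment 2: offset=4 data="RHluE" -> buffer=????RHluEHUv??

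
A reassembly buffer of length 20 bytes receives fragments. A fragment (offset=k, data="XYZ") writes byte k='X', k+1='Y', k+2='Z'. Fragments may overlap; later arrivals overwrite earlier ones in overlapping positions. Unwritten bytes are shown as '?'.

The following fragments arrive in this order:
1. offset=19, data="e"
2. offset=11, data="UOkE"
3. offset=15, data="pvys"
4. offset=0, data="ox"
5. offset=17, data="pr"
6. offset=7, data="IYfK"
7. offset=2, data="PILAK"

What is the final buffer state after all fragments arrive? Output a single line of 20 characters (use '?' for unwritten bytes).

Fragment 1: offset=19 data="e" -> buffer=???????????????????e
Fragment 2: offset=11 data="UOkE" -> buffer=???????????UOkE????e
Fragment 3: offset=15 data="pvys" -> buffer=???????????UOkEpvyse
Fragment 4: offset=0 data="ox" -> buffer=ox?????????UOkEpvyse
Fragment 5: offset=17 data="pr" -> buffer=ox?????????UOkEpvpre
Fragment 6: offset=7 data="IYfK" -> buffer=ox?????IYfKUOkEpvpre
Fragment 7: offset=2 data="PILAK" -> buffer=oxPILAKIYfKUOkEpvpre

Answer: oxPILAKIYfKUOkEpvpre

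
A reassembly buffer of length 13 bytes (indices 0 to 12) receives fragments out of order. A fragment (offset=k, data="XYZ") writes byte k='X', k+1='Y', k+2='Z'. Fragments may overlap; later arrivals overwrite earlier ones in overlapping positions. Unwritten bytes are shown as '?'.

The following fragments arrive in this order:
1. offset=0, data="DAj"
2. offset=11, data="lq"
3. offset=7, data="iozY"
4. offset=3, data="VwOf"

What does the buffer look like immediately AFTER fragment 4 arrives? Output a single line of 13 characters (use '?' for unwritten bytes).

Fragment 1: offset=0 data="DAj" -> buffer=DAj??????????
Fragment 2: offset=11 data="lq" -> buffer=DAj????????lq
Fragment 3: offset=7 data="iozY" -> buffer=DAj????iozYlq
Fragment 4: offset=3 data="VwOf" -> buffer=DAjVwOfiozYlq

Answer: DAjVwOfiozYlq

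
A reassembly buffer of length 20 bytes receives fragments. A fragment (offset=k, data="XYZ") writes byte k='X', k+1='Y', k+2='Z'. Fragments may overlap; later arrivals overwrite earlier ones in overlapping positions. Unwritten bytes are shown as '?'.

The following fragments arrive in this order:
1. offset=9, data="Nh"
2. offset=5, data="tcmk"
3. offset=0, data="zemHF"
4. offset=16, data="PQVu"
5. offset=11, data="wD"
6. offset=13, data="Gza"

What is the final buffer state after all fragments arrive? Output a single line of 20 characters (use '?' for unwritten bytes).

Fragment 1: offset=9 data="Nh" -> buffer=?????????Nh?????????
Fragment 2: offset=5 data="tcmk" -> buffer=?????tcmkNh?????????
Fragment 3: offset=0 data="zemHF" -> buffer=zemHFtcmkNh?????????
Fragment 4: offset=16 data="PQVu" -> buffer=zemHFtcmkNh?????PQVu
Fragment 5: offset=11 data="wD" -> buffer=zemHFtcmkNhwD???PQVu
Fragment 6: offset=13 data="Gza" -> buffer=zemHFtcmkNhwDGzaPQVu

Answer: zemHFtcmkNhwDGzaPQVu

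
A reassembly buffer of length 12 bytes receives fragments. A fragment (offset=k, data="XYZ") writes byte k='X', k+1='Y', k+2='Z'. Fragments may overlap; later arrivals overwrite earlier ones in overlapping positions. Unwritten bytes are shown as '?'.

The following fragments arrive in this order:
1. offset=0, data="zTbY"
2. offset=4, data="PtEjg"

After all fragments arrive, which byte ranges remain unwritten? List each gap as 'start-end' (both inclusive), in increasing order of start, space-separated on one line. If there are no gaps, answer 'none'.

Fragment 1: offset=0 len=4
Fragment 2: offset=4 len=5
Gaps: 9-11

Answer: 9-11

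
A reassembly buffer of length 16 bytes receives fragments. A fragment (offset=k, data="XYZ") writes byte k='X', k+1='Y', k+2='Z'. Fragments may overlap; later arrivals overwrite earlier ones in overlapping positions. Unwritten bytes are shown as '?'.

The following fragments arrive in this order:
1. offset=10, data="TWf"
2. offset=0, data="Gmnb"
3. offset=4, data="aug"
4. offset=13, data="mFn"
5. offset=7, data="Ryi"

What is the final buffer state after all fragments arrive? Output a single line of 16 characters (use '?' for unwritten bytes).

Answer: GmnbaugRyiTWfmFn

Derivation:
Fragment 1: offset=10 data="TWf" -> buffer=??????????TWf???
Fragment 2: offset=0 data="Gmnb" -> buffer=Gmnb??????TWf???
Fragment 3: offset=4 data="aug" -> buffer=Gmnbaug???TWf???
Fragment 4: offset=13 data="mFn" -> buffer=Gmnbaug???TWfmFn
Fragment 5: offset=7 data="Ryi" -> buffer=GmnbaugRyiTWfmFn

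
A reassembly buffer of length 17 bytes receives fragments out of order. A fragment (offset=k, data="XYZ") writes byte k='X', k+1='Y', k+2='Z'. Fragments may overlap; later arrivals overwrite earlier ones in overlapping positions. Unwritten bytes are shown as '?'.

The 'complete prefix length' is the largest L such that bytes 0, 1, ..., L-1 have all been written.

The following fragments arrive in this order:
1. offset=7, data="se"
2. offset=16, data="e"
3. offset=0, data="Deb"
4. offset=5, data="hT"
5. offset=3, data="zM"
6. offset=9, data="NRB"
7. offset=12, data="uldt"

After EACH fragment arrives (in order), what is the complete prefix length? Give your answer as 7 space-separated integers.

Answer: 0 0 3 3 9 12 17

Derivation:
Fragment 1: offset=7 data="se" -> buffer=???????se???????? -> prefix_len=0
Fragment 2: offset=16 data="e" -> buffer=???????se???????e -> prefix_len=0
Fragment 3: offset=0 data="Deb" -> buffer=Deb????se???????e -> prefix_len=3
Fragment 4: offset=5 data="hT" -> buffer=Deb??hTse???????e -> prefix_len=3
Fragment 5: offset=3 data="zM" -> buffer=DebzMhTse???????e -> prefix_len=9
Fragment 6: offset=9 data="NRB" -> buffer=DebzMhTseNRB????e -> prefix_len=12
Fragment 7: offset=12 data="uldt" -> buffer=DebzMhTseNRBuldte -> prefix_len=17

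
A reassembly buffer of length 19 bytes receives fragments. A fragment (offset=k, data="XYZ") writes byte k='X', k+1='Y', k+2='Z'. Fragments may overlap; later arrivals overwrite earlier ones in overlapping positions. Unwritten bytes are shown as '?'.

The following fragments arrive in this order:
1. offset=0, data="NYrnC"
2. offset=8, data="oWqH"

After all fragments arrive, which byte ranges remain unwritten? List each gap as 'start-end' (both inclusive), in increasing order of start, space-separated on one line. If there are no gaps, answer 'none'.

Fragment 1: offset=0 len=5
Fragment 2: offset=8 len=4
Gaps: 5-7 12-18

Answer: 5-7 12-18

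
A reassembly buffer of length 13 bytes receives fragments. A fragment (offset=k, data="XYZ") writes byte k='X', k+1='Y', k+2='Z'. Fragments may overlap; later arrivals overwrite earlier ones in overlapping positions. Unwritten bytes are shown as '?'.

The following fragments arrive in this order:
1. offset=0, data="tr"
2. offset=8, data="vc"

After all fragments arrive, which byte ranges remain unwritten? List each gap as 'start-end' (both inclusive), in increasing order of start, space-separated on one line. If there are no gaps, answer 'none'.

Fragment 1: offset=0 len=2
Fragment 2: offset=8 len=2
Gaps: 2-7 10-12

Answer: 2-7 10-12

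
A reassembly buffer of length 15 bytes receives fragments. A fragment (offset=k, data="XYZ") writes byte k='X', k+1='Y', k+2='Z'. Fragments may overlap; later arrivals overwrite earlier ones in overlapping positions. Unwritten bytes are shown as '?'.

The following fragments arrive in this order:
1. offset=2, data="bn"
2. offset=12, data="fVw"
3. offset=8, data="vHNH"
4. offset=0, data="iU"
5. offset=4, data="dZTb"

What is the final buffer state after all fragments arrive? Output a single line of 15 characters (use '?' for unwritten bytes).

Fragment 1: offset=2 data="bn" -> buffer=??bn???????????
Fragment 2: offset=12 data="fVw" -> buffer=??bn????????fVw
Fragment 3: offset=8 data="vHNH" -> buffer=??bn????vHNHfVw
Fragment 4: offset=0 data="iU" -> buffer=iUbn????vHNHfVw
Fragment 5: offset=4 data="dZTb" -> buffer=iUbndZTbvHNHfVw

Answer: iUbndZTbvHNHfVw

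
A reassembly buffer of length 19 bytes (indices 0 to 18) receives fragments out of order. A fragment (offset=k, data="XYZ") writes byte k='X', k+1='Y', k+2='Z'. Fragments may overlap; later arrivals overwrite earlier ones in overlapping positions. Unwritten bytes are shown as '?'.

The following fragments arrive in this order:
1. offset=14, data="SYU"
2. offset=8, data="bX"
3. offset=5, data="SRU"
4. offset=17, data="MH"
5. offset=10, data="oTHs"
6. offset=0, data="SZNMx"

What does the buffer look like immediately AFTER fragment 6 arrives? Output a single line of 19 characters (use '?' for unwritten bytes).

Fragment 1: offset=14 data="SYU" -> buffer=??????????????SYU??
Fragment 2: offset=8 data="bX" -> buffer=????????bX????SYU??
Fragment 3: offset=5 data="SRU" -> buffer=?????SRUbX????SYU??
Fragment 4: offset=17 data="MH" -> buffer=?????SRUbX????SYUMH
Fragment 5: offset=10 data="oTHs" -> buffer=?????SRUbXoTHsSYUMH
Fragment 6: offset=0 data="SZNMx" -> buffer=SZNMxSRUbXoTHsSYUMH

Answer: SZNMxSRUbXoTHsSYUMH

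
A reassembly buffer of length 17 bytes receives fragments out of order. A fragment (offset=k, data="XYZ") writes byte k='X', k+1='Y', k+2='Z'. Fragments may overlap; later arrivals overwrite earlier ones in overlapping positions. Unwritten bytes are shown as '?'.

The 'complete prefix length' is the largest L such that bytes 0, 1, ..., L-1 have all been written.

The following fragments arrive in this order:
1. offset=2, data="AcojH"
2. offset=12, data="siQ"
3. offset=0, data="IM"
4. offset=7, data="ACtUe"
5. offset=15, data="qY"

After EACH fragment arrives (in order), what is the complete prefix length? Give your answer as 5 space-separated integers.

Fragment 1: offset=2 data="AcojH" -> buffer=??AcojH?????????? -> prefix_len=0
Fragment 2: offset=12 data="siQ" -> buffer=??AcojH?????siQ?? -> prefix_len=0
Fragment 3: offset=0 data="IM" -> buffer=IMAcojH?????siQ?? -> prefix_len=7
Fragment 4: offset=7 data="ACtUe" -> buffer=IMAcojHACtUesiQ?? -> prefix_len=15
Fragment 5: offset=15 data="qY" -> buffer=IMAcojHACtUesiQqY -> prefix_len=17

Answer: 0 0 7 15 17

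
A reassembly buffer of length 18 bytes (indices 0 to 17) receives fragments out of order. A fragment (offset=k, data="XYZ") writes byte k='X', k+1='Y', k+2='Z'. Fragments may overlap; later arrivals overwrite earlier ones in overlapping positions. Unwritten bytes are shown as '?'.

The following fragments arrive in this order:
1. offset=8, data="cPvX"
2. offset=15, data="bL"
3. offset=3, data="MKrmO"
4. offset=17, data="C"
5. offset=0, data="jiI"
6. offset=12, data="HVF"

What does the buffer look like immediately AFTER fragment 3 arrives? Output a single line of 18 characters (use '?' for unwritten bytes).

Fragment 1: offset=8 data="cPvX" -> buffer=????????cPvX??????
Fragment 2: offset=15 data="bL" -> buffer=????????cPvX???bL?
Fragment 3: offset=3 data="MKrmO" -> buffer=???MKrmOcPvX???bL?

Answer: ???MKrmOcPvX???bL?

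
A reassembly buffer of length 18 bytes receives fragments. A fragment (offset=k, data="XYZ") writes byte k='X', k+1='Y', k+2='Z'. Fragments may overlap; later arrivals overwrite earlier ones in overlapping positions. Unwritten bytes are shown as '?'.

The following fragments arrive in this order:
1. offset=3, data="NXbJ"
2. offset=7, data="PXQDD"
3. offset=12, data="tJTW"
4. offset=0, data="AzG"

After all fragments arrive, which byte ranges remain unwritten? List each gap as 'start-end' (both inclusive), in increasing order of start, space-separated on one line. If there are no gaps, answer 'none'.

Fragment 1: offset=3 len=4
Fragment 2: offset=7 len=5
Fragment 3: offset=12 len=4
Fragment 4: offset=0 len=3
Gaps: 16-17

Answer: 16-17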